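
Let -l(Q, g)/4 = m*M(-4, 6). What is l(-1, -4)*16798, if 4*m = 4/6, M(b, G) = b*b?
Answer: -537536/3 ≈ -1.7918e+5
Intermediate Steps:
M(b, G) = b**2
m = 1/6 (m = (4/6)/4 = (4*(1/6))/4 = (1/4)*(2/3) = 1/6 ≈ 0.16667)
l(Q, g) = -32/3 (l(Q, g) = -2*(-4)**2/3 = -2*16/3 = -4*8/3 = -32/3)
l(-1, -4)*16798 = -32/3*16798 = -537536/3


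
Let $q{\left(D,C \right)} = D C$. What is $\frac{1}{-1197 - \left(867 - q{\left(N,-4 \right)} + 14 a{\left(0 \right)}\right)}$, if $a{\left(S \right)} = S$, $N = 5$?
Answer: $- \frac{1}{2084} \approx -0.00047985$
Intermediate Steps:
$q{\left(D,C \right)} = C D$
$\frac{1}{-1197 - \left(867 - q{\left(N,-4 \right)} + 14 a{\left(0 \right)}\right)} = \frac{1}{-1197 - 887} = \frac{1}{-2084} = - \frac{1}{2084}$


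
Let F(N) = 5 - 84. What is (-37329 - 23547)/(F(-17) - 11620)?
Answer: 60876/11699 ≈ 5.2035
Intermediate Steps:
F(N) = -79
(-37329 - 23547)/(F(-17) - 11620) = (-37329 - 23547)/(-79 - 11620) = -60876/(-11699) = -60876*(-1/11699) = 60876/11699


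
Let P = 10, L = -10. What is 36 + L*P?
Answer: -64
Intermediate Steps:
36 + L*P = 36 - 10*10 = 36 - 100 = -64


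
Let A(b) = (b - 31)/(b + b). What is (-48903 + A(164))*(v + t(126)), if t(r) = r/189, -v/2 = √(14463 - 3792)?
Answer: -16040051/492 + 16040051*√10671/164 ≈ 1.0071e+7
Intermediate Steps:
v = -2*√10671 (v = -2*√(14463 - 3792) = -2*√10671 ≈ -206.60)
A(b) = (-31 + b)/(2*b) (A(b) = (-31 + b)/((2*b)) = (-31 + b)*(1/(2*b)) = (-31 + b)/(2*b))
t(r) = r/189 (t(r) = r*(1/189) = r/189)
(-48903 + A(164))*(v + t(126)) = (-48903 + (½)*(-31 + 164)/164)*(-2*√10671 + (1/189)*126) = (-48903 + (½)*(1/164)*133)*(-2*√10671 + ⅔) = (-48903 + 133/328)*(⅔ - 2*√10671) = -16040051*(⅔ - 2*√10671)/328 = -16040051/492 + 16040051*√10671/164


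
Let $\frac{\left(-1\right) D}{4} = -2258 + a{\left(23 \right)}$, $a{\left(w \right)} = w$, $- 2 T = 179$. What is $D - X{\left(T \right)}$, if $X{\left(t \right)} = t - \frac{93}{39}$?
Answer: $\frac{234829}{26} \approx 9031.9$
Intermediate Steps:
$T = - \frac{179}{2}$ ($T = \left(- \frac{1}{2}\right) 179 = - \frac{179}{2} \approx -89.5$)
$X{\left(t \right)} = - \frac{31}{13} + t$ ($X{\left(t \right)} = t - \frac{31}{13} = - \frac{31}{13} + t$)
$D = 8940$ ($D = - 4 \left(-2258 + 23\right) = \left(-4\right) \left(-2235\right) = 8940$)
$D - X{\left(T \right)} = 8940 - \left(- \frac{31}{13} - \frac{179}{2}\right) = 8940 - - \frac{2389}{26} = 8940 + \frac{2389}{26} = \frac{234829}{26}$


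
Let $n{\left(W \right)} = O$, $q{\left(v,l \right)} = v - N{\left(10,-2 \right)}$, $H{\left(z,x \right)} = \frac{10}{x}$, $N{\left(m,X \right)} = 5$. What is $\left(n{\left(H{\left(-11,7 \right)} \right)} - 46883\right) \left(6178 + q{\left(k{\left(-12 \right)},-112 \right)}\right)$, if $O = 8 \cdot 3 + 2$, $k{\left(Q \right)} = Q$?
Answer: $-288685977$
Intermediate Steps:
$O = 26$ ($O = 24 + 2 = 26$)
$q{\left(v,l \right)} = -5 + v$ ($q{\left(v,l \right)} = v - 5 = -5 + v$)
$n{\left(W \right)} = 26$
$\left(n{\left(H{\left(-11,7 \right)} \right)} - 46883\right) \left(6178 + q{\left(k{\left(-12 \right)},-112 \right)}\right) = \left(26 - 46883\right) \left(6178 - 17\right) = - 46857 \left(6178 - 17\right) = \left(-46857\right) 6161 = -288685977$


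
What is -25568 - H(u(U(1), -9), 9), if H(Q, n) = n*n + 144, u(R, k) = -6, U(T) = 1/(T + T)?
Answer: -25793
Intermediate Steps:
U(T) = 1/(2*T)
H(Q, n) = 144 + n² (H(Q, n) = n² + 144 = 144 + n²)
-25568 - H(u(U(1), -9), 9) = -25568 - (144 + 9²) = -25568 - (144 + 81) = -25568 - 1*225 = -25568 - 225 = -25793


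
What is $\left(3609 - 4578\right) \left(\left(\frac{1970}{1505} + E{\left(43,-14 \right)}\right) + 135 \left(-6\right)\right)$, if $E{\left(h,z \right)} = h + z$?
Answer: $\frac{227411703}{301} \approx 7.5552 \cdot 10^{5}$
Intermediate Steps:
$\left(3609 - 4578\right) \left(\left(\frac{1970}{1505} + E{\left(43,-14 \right)}\right) + 135 \left(-6\right)\right) = \left(3609 - 4578\right) \left(\left(\frac{1970}{1505} + \left(43 - 14\right)\right) + 135 \left(-6\right)\right) = - 969 \left(\left(1970 \cdot \frac{1}{1505} + 29\right) - 810\right) = - 969 \left(\left(\frac{394}{301} + 29\right) - 810\right) = - 969 \left(\frac{9123}{301} - 810\right) = \left(-969\right) \left(- \frac{234687}{301}\right) = \frac{227411703}{301}$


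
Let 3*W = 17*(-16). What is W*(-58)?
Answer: 15776/3 ≈ 5258.7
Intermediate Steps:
W = -272/3 (W = (17*(-16))/3 = (⅓)*(-272) = -272/3 ≈ -90.667)
W*(-58) = -272/3*(-58) = 15776/3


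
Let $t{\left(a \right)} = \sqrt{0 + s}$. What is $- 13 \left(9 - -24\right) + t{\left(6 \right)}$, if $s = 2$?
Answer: $-429 + \sqrt{2} \approx -427.59$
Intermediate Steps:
$t{\left(a \right)} = \sqrt{2}$ ($t{\left(a \right)} = \sqrt{0 + 2} = \sqrt{2}$)
$- 13 \left(9 - -24\right) + t{\left(6 \right)} = - 13 \left(9 - -24\right) + \sqrt{2} = - 13 \left(9 + 24\right) + \sqrt{2} = \left(-13\right) 33 + \sqrt{2} = -429 + \sqrt{2}$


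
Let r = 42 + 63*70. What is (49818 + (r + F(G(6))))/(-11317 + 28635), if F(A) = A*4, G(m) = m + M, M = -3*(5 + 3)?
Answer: 27099/8659 ≈ 3.1296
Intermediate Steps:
r = 4452 (r = 42 + 4410 = 4452)
M = -24 (M = -3*8 = -24)
G(m) = -24 + m (G(m) = m - 24 = -24 + m)
F(A) = 4*A
(49818 + (r + F(G(6))))/(-11317 + 28635) = (49818 + (4452 + 4*(-24 + 6)))/(-11317 + 28635) = (49818 + (4452 + 4*(-18)))/17318 = (49818 + (4452 - 72))*(1/17318) = (49818 + 4380)*(1/17318) = 54198*(1/17318) = 27099/8659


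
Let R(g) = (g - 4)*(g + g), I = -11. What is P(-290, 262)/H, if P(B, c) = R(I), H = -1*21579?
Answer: -110/7193 ≈ -0.015293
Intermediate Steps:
H = -21579
R(g) = 2*g*(-4 + g) (R(g) = (-4 + g)*(2*g) = 2*g*(-4 + g))
P(B, c) = 330 (P(B, c) = 2*(-11)*(-4 - 11) = 2*(-11)*(-15) = 330)
P(-290, 262)/H = 330/(-21579) = 330*(-1/21579) = -110/7193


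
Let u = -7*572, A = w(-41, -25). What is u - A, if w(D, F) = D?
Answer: -3963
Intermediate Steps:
A = -41
u = -4004
u - A = -4004 - 1*(-41) = -4004 + 41 = -3963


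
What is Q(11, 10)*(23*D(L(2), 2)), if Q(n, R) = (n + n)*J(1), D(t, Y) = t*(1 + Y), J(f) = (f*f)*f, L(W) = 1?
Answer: 1518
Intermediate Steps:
J(f) = f**3 (J(f) = f**2*f = f**3)
Q(n, R) = 2*n (Q(n, R) = (n + n)*1**3 = (2*n)*1 = 2*n)
Q(11, 10)*(23*D(L(2), 2)) = (2*11)*(23*(1*(1 + 2))) = 22*(23*(1*3)) = 22*(23*3) = 22*69 = 1518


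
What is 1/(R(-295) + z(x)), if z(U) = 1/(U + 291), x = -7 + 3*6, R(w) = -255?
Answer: -302/77009 ≈ -0.0039216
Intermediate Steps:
x = 11 (x = -7 + 18 = 11)
z(U) = 1/(291 + U)
1/(R(-295) + z(x)) = 1/(-255 + 1/(291 + 11)) = 1/(-255 + 1/302) = 1/(-77009/302) = -302/77009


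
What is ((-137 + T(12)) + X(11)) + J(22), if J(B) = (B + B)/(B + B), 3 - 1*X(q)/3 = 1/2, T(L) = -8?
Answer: -273/2 ≈ -136.50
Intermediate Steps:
X(q) = 15/2 (X(q) = 9 - 3/2 = 15/2)
J(B) = 1 (J(B) = (2*B)/((2*B)) = (2*B)*(1/(2*B)) = 1)
((-137 + T(12)) + X(11)) + J(22) = ((-137 - 8) + 15/2) + 1 = (-145 + 15/2) + 1 = -275/2 + 1 = -273/2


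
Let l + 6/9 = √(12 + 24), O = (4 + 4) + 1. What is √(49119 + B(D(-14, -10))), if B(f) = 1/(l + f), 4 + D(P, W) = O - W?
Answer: 3*√20307998/61 ≈ 221.63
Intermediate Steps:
O = 9 (O = 8 + 1 = 9)
l = 16/3 (l = -⅔ + √(12 + 24) = -⅔ + √36 = -⅔ + 6 = 16/3 ≈ 5.3333)
D(P, W) = 5 - W (D(P, W) = -4 + (9 - W) = 5 - W)
B(f) = 1/(16/3 + f)
√(49119 + B(D(-14, -10))) = √(49119 + 3/(16 + 3*(5 - 1*(-10)))) = √(49119 + 3/(16 + 3*(5 + 10))) = √(49119 + 3/(16 + 3*15)) = √(49119 + 3/(16 + 45)) = √(49119 + 3/61) = √(2996262/61) = 3*√20307998/61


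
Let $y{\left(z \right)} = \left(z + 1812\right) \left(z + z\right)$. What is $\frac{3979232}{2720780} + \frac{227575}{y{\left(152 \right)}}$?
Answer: $\frac{748751462373}{406114505920} \approx 1.8437$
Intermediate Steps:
$y{\left(z \right)} = 2 z \left(1812 + z\right)$ ($y{\left(z \right)} = \left(1812 + z\right) 2 z = 2 z \left(1812 + z\right)$)
$\frac{3979232}{2720780} + \frac{227575}{y{\left(152 \right)}} = \frac{3979232}{2720780} + \frac{227575}{2 \cdot 152 \left(1812 + 152\right)} = 3979232 \cdot \frac{1}{2720780} + \frac{227575}{2 \cdot 152 \cdot 1964} = \frac{994808}{680195} + \frac{227575}{597056} = \frac{748751462373}{406114505920}$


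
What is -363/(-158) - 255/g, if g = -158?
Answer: 309/79 ≈ 3.9114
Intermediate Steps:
-363/(-158) - 255/g = -363/(-158) - 255/(-158) = -363*(-1/158) - 255*(-1/158) = 363/158 + 255/158 = 309/79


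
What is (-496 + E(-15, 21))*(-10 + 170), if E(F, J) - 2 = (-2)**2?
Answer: -78400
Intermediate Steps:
E(F, J) = 6 (E(F, J) = 2 + (-2)**2 = 2 + 4 = 6)
(-496 + E(-15, 21))*(-10 + 170) = (-496 + 6)*(-10 + 170) = -490*160 = -78400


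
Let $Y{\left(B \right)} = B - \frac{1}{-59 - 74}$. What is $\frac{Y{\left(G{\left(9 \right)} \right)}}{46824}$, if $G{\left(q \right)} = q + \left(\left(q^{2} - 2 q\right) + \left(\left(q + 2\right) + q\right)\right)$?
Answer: $\frac{4079}{2075864} \approx 0.001965$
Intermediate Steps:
$G{\left(q \right)} = 2 + q + q^{2}$ ($G{\left(q \right)} = q + \left(\left(q^{2} - 2 q\right) + \left(\left(2 + q\right) + q\right)\right) = q + \left(\left(q^{2} - 2 q\right) + \left(2 + 2 q\right)\right) = q + \left(2 + q^{2}\right) = 2 + q + q^{2}$)
$Y{\left(B \right)} = \frac{1}{133} + B$ ($Y{\left(B \right)} = B - \frac{1}{-133} = B - - \frac{1}{133} = B + \frac{1}{133} = \frac{1}{133} + B$)
$\frac{Y{\left(G{\left(9 \right)} \right)}}{46824} = \frac{\frac{1}{133} + \left(2 + 9 + 9^{2}\right)}{46824} = \left(\frac{1}{133} + \left(2 + 9 + 81\right)\right) \frac{1}{46824} = \left(\frac{1}{133} + 92\right) \frac{1}{46824} = \frac{12237}{133} \cdot \frac{1}{46824} = \frac{4079}{2075864}$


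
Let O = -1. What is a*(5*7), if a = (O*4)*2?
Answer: -280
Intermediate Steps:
a = -8 (a = -1*4*2 = -4*2 = -8)
a*(5*7) = -40*7 = -8*35 = -280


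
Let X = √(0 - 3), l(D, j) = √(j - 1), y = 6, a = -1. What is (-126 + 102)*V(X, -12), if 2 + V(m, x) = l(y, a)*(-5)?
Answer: 48 + 120*I*√2 ≈ 48.0 + 169.71*I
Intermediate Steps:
l(D, j) = √(-1 + j)
X = I*√3 (X = √(-3) = I*√3 ≈ 1.732*I)
V(m, x) = -2 - 5*I*√2 (V(m, x) = -2 + √(-1 - 1)*(-5) = -2 + √(-2)*(-5) = -2 + (I*√2)*(-5) = -2 - 5*I*√2)
(-126 + 102)*V(X, -12) = (-126 + 102)*(-2 - 5*I*√2) = -24*(-2 - 5*I*√2) = 48 + 120*I*√2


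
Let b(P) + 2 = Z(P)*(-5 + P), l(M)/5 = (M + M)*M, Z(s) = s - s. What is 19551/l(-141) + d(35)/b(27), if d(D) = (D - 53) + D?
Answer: -278389/33135 ≈ -8.4017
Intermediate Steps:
Z(s) = 0
l(M) = 10*M² (l(M) = 5*((M + M)*M) = 5*((2*M)*M) = 5*(2*M²) = 10*M²)
d(D) = -53 + 2*D (d(D) = (-53 + D) + D = -53 + 2*D)
b(P) = -2 (b(P) = -2 + 0*(-5 + P) = -2 + 0 = -2)
19551/l(-141) + d(35)/b(27) = 19551/((10*(-141)²)) + (-53 + 2*35)/(-2) = 19551/((10*19881)) + (-53 + 70)*(-½) = 19551/198810 + 17*(-½) = 19551*(1/198810) - 17/2 = 6517/66270 - 17/2 = -278389/33135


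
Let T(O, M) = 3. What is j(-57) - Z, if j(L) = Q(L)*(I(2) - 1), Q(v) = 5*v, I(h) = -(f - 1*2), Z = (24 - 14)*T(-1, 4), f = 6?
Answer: 1395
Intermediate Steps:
Z = 30 (Z = (24 - 14)*3 = 10*3 = 30)
I(h) = -4 (I(h) = -(6 - 1*2) = -(6 - 2) = -1*4 = -4)
j(L) = -25*L (j(L) = (5*L)*(-4 - 1) = (5*L)*(-5) = -25*L)
j(-57) - Z = -25*(-57) - 1*30 = 1425 - 30 = 1395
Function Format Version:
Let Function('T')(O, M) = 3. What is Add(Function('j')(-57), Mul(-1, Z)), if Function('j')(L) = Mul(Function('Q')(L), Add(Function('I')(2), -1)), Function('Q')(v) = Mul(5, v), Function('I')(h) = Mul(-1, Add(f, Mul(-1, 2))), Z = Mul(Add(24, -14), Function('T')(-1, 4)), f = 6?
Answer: 1395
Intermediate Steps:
Z = 30 (Z = Mul(Add(24, -14), 3) = Mul(10, 3) = 30)
Function('I')(h) = -4 (Function('I')(h) = Mul(-1, Add(6, Mul(-1, 2))) = Mul(-1, Add(6, -2)) = Mul(-1, 4) = -4)
Function('j')(L) = Mul(-25, L) (Function('j')(L) = Mul(Mul(5, L), Add(-4, -1)) = Mul(Mul(5, L), -5) = Mul(-25, L))
Add(Function('j')(-57), Mul(-1, Z)) = Add(Mul(-25, -57), Mul(-1, 30)) = Add(1425, -30) = 1395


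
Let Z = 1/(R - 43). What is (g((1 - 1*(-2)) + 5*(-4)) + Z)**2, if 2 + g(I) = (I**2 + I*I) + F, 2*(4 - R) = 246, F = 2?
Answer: 8767513225/26244 ≈ 3.3408e+5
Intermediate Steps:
R = -119 (R = 4 - 1/2*246 = 4 - 123 = -119)
Z = -1/162 (Z = 1/(-119 - 43) = 1/(-162) = -1/162 ≈ -0.0061728)
g(I) = 2*I**2 (g(I) = -2 + ((I**2 + I*I) + 2) = -2 + ((I**2 + I**2) + 2) = -2 + (2*I**2 + 2) = -2 + (2 + 2*I**2) = 2*I**2)
(g((1 - 1*(-2)) + 5*(-4)) + Z)**2 = (2*((1 - 1*(-2)) + 5*(-4))**2 - 1/162)**2 = (2*((1 + 2) - 20)**2 - 1/162)**2 = (2*(3 - 20)**2 - 1/162)**2 = (2*(-17)**2 - 1/162)**2 = (2*289 - 1/162)**2 = (578 - 1/162)**2 = (93635/162)**2 = 8767513225/26244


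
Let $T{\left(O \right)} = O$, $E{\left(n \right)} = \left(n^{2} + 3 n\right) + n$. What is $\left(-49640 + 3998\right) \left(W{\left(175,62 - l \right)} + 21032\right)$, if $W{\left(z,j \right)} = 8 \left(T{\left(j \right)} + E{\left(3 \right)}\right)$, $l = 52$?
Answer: $-971261760$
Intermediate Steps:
$E{\left(n \right)} = n^{2} + 4 n$
$W{\left(z,j \right)} = 168 + 8 j$ ($W{\left(z,j \right)} = 8 \left(j + 3 \left(4 + 3\right)\right) = 8 \left(j + 3 \cdot 7\right) = 8 \left(j + 21\right) = 8 \left(21 + j\right) = 168 + 8 j$)
$\left(-49640 + 3998\right) \left(W{\left(175,62 - l \right)} + 21032\right) = \left(-49640 + 3998\right) \left(\left(168 + 8 \left(62 - 52\right)\right) + 21032\right) = - 45642 \left(\left(168 + 8 \left(62 - 52\right)\right) + 21032\right) = - 45642 \left(\left(168 + 8 \cdot 10\right) + 21032\right) = - 45642 \left(\left(168 + 80\right) + 21032\right) = - 45642 \left(248 + 21032\right) = \left(-45642\right) 21280 = -971261760$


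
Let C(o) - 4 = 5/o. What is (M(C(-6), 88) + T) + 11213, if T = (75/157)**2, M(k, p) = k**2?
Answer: 9959113321/887364 ≈ 11223.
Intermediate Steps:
C(o) = 4 + 5/o
T = 5625/24649 (T = (75*(1/157))**2 = (75/157)**2 = 5625/24649 ≈ 0.22820)
(M(C(-6), 88) + T) + 11213 = ((4 + 5/(-6))**2 + 5625/24649) + 11213 = ((4 + 5*(-1/6))**2 + 5625/24649) + 11213 = ((4 - 5/6)**2 + 5625/24649) + 11213 = ((19/6)**2 + 5625/24649) + 11213 = (361/36 + 5625/24649) + 11213 = 9100789/887364 + 11213 = 9959113321/887364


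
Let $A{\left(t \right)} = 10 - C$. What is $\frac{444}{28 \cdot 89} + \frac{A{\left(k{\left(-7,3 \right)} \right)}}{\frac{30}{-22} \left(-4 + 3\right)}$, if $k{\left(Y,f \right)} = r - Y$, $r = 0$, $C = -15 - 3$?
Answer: $\frac{193549}{9345} \approx 20.711$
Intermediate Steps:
$C = -18$
$k{\left(Y,f \right)} = - Y$ ($k{\left(Y,f \right)} = 0 - Y = - Y$)
$A{\left(t \right)} = 28$ ($A{\left(t \right)} = 10 - -18 = 10 + 18 = 28$)
$\frac{444}{28 \cdot 89} + \frac{A{\left(k{\left(-7,3 \right)} \right)}}{\frac{30}{-22} \left(-4 + 3\right)} = \frac{444}{28 \cdot 89} + \frac{28}{\frac{30}{-22} \left(-4 + 3\right)} = \frac{444}{2492} + \frac{28}{30 \left(- \frac{1}{22}\right) \left(-1\right)} = 444 \cdot \frac{1}{2492} + \frac{28}{\left(- \frac{15}{11}\right) \left(-1\right)} = \frac{111}{623} + \frac{28}{\frac{15}{11}} = \frac{111}{623} + 28 \cdot \frac{11}{15} = \frac{111}{623} + \frac{308}{15} = \frac{193549}{9345}$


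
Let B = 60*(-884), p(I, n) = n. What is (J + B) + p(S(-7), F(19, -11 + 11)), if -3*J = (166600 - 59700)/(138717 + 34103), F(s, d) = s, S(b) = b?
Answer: -1374468728/25923 ≈ -53021.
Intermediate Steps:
B = -53040
J = -5345/25923 (J = -(166600 - 59700)/(3*(138717 + 34103)) = -106900/(3*172820) = -⅓*5345/8641 = -5345/25923 ≈ -0.20619)
(J + B) + p(S(-7), F(19, -11 + 11)) = (-5345/25923 - 53040) + 19 = -1374961265/25923 + 19 = -1374468728/25923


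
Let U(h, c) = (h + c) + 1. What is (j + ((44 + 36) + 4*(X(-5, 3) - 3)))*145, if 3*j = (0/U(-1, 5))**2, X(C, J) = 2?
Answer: 11020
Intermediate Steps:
U(h, c) = 1 + c + h (U(h, c) = (c + h) + 1 = 1 + c + h)
j = 0 (j = (0/(1 + 5 - 1))**2/3 = (0/5)**2/3 = (0*(1/5))**2/3 = (1/3)*0**2 = (1/3)*0 = 0)
(j + ((44 + 36) + 4*(X(-5, 3) - 3)))*145 = (0 + ((44 + 36) + 4*(2 - 3)))*145 = (0 + (80 + 4*(-1)))*145 = (0 + (80 - 4))*145 = (0 + 76)*145 = 76*145 = 11020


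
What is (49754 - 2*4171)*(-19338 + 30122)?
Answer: 446587008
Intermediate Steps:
(49754 - 2*4171)*(-19338 + 30122) = (49754 - 8342)*10784 = 41412*10784 = 446587008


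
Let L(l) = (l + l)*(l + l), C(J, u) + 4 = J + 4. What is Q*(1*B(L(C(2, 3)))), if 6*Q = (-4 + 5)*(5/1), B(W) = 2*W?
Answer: 80/3 ≈ 26.667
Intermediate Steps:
C(J, u) = J (C(J, u) = -4 + (J + 4) = -4 + (4 + J) = J)
L(l) = 4*l² (L(l) = (2*l)*(2*l) = 4*l²)
Q = ⅚ (Q = ((-4 + 5)*(5/1))/6 = (1*(5*1))/6 = (1*5)/6 = (⅙)*5 = ⅚ ≈ 0.83333)
Q*(1*B(L(C(2, 3)))) = 5*(1*(2*(4*2²)))/6 = 5*(1*(2*(4*4)))/6 = 5*(1*(2*16))/6 = 5*(1*32)/6 = (⅚)*32 = 80/3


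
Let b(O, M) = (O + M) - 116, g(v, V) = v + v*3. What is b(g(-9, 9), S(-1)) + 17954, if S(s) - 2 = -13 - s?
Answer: 17792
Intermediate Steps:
S(s) = -11 - s (S(s) = 2 + (-13 - s) = -11 - s)
g(v, V) = 4*v (g(v, V) = v + 3*v = 4*v)
b(O, M) = -116 + M + O (b(O, M) = (M + O) - 116 = -116 + M + O)
b(g(-9, 9), S(-1)) + 17954 = (-116 + (-11 - 1*(-1)) + 4*(-9)) + 17954 = (-116 + (-11 + 1) - 36) + 17954 = (-116 - 10 - 36) + 17954 = -162 + 17954 = 17792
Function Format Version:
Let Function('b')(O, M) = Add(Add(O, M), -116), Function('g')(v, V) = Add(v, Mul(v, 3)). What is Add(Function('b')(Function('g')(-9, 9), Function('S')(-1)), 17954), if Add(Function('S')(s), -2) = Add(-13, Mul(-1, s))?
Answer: 17792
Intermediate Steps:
Function('S')(s) = Add(-11, Mul(-1, s)) (Function('S')(s) = Add(2, Add(-13, Mul(-1, s))) = Add(-11, Mul(-1, s)))
Function('g')(v, V) = Mul(4, v) (Function('g')(v, V) = Add(v, Mul(3, v)) = Mul(4, v))
Function('b')(O, M) = Add(-116, M, O) (Function('b')(O, M) = Add(Add(M, O), -116) = Add(-116, M, O))
Add(Function('b')(Function('g')(-9, 9), Function('S')(-1)), 17954) = Add(Add(-116, Add(-11, Mul(-1, -1)), Mul(4, -9)), 17954) = Add(Add(-116, Add(-11, 1), -36), 17954) = Add(Add(-116, -10, -36), 17954) = Add(-162, 17954) = 17792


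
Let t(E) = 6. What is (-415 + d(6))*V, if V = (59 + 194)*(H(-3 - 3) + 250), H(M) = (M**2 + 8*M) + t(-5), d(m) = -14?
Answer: -26483028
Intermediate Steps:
H(M) = 6 + M**2 + 8*M (H(M) = (M**2 + 8*M) + 6 = 6 + M**2 + 8*M)
V = 61732 (V = (59 + 194)*((6 + (-3 - 3)**2 + 8*(-3 - 3)) + 250) = 253*((6 + (-6)**2 + 8*(-6)) + 250) = 253*((6 + 36 - 48) + 250) = 253*(-6 + 250) = 253*244 = 61732)
(-415 + d(6))*V = (-415 - 14)*61732 = -429*61732 = -26483028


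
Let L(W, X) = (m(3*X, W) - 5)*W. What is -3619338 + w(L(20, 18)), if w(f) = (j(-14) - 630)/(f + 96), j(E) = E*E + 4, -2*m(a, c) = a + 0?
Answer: -984459721/272 ≈ -3.6193e+6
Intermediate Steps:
m(a, c) = -a/2 (m(a, c) = -(a + 0)/2 = -a/2)
j(E) = 4 + E² (j(E) = E² + 4 = 4 + E²)
L(W, X) = W*(-5 - 3*X/2) (L(W, X) = (-3*X/2 - 5)*W = (-5 - 3*X/2)*W = W*(-5 - 3*X/2))
w(f) = -430/(96 + f) (w(f) = ((4 + (-14)²) - 630)/(f + 96) = ((4 + 196) - 630)/(96 + f) = (200 - 630)/(96 + f) = -430/(96 + f))
-3619338 + w(L(20, 18)) = -3619338 - 430/(96 - ½*20*(10 + 3*18)) = -3619338 - 430/(96 - ½*20*(10 + 54)) = -3619338 - 430/(96 - ½*20*64) = -3619338 - 430/(96 - 640) = -3619338 - 430/(-544) = -3619338 - 430*(-1/544) = -3619338 + 215/272 = -984459721/272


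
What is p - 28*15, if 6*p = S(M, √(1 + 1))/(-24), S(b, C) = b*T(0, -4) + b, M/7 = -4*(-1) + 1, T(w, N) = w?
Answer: -60515/144 ≈ -420.24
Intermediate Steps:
M = 35 (M = 7*(-4*(-1) + 1) = 7*(4 + 1) = 7*5 = 35)
S(b, C) = b (S(b, C) = b*0 + b = 0 + b = b)
p = -35/144 (p = (35/(-24))/6 = (35*(-1/24))/6 = (⅙)*(-35/24) = -35/144 ≈ -0.24306)
p - 28*15 = -35/144 - 28*15 = -35/144 - 420 = -60515/144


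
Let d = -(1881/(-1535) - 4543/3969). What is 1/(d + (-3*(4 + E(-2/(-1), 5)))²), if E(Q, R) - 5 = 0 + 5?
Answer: 870345/1537351322 ≈ 0.00056613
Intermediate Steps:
E(Q, R) = 10 (E(Q, R) = 5 + (0 + 5) = 5 + 5 = 10)
d = 2062742/870345 (d = -(1881*(-1/1535) - 4543*1/3969) = -(-1881/1535 - 649/567) = -1*(-2062742/870345) = 2062742/870345 ≈ 2.3700)
1/(d + (-3*(4 + E(-2/(-1), 5)))²) = 1/(2062742/870345 + (-3*(4 + 10))²) = 1/(2062742/870345 + (-3*14)²) = 1/(2062742/870345 + (-42)²) = 1/(2062742/870345 + 1764) = 1/(1537351322/870345) = 870345/1537351322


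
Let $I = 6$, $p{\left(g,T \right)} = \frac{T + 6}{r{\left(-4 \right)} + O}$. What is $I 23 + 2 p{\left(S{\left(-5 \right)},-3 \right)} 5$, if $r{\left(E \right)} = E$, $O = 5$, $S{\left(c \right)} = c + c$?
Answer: $168$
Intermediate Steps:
$S{\left(c \right)} = 2 c$
$p{\left(g,T \right)} = 6 + T$ ($p{\left(g,T \right)} = \frac{T + 6}{-4 + 5} = \frac{6 + T}{1} = \left(6 + T\right) 1 = 6 + T$)
$I 23 + 2 p{\left(S{\left(-5 \right)},-3 \right)} 5 = 6 \cdot 23 + 2 \left(6 - 3\right) 5 = 138 + 2 \cdot 3 \cdot 5 = 138 + 6 \cdot 5 = 138 + 30 = 168$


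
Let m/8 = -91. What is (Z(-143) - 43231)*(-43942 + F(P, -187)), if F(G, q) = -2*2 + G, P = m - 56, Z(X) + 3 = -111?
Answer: 1938821850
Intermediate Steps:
m = -728 (m = 8*(-91) = -728)
Z(X) = -114 (Z(X) = -3 - 111 = -114)
P = -784 (P = -728 - 56 = -784)
F(G, q) = -4 + G
(Z(-143) - 43231)*(-43942 + F(P, -187)) = (-114 - 43231)*(-43942 + (-4 - 784)) = -43345*(-43942 - 788) = -43345*(-44730) = 1938821850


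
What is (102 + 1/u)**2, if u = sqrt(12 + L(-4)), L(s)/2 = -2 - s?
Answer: 167281/16 ≈ 10455.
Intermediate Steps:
L(s) = -4 - 2*s (L(s) = 2*(-2 - s) = -4 - 2*s)
u = 4 (u = sqrt(12 + (-4 - 2*(-4))) = sqrt(12 + (-4 + 8)) = sqrt(12 + 4) = sqrt(16) = 4)
(102 + 1/u)**2 = (102 + 1/4)**2 = (409/4)**2 = 167281/16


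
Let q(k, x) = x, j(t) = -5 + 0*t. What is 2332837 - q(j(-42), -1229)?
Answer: 2334066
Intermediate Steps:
j(t) = -5 (j(t) = -5 + 0 = -5)
2332837 - q(j(-42), -1229) = 2332837 - 1*(-1229) = 2332837 + 1229 = 2334066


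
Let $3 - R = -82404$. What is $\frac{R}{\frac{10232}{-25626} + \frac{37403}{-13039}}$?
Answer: $- \frac{13767630937749}{545952163} \approx -25218.0$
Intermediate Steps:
$R = 82407$ ($R = 3 - -82404 = 3 + 82404 = 82407$)
$\frac{R}{\frac{10232}{-25626} + \frac{37403}{-13039}} = \frac{82407}{\frac{10232}{-25626} + \frac{37403}{-13039}} = \frac{82407}{10232 \left(- \frac{1}{25626}\right) + 37403 \left(- \frac{1}{13039}\right)} = \frac{82407}{- \frac{5116}{12813} - \frac{37403}{13039}} = \frac{82407}{- \frac{545952163}{167068707}} = 82407 \left(- \frac{167068707}{545952163}\right) = - \frac{13767630937749}{545952163}$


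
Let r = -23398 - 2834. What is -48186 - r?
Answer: -21954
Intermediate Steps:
r = -26232
-48186 - r = -48186 - 1*(-26232) = -48186 + 26232 = -21954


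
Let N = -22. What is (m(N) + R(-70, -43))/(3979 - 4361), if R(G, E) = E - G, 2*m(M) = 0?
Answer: -27/382 ≈ -0.070681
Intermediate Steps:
m(M) = 0 (m(M) = (1/2)*0 = 0)
(m(N) + R(-70, -43))/(3979 - 4361) = (0 + (-43 - 1*(-70)))/(3979 - 4361) = (0 + (-43 + 70))/(-382) = (0 + 27)*(-1/382) = 27*(-1/382) = -27/382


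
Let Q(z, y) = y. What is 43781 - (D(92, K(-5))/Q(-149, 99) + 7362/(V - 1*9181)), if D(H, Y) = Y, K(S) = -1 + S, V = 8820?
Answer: 521806721/11913 ≈ 43801.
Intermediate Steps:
43781 - (D(92, K(-5))/Q(-149, 99) + 7362/(V - 1*9181)) = 43781 - ((-1 - 5)/99 + 7362/(8820 - 1*9181)) = 43781 - (-6*1/99 + 7362/(8820 - 9181)) = 43781 - (-2/33 + 7362/(-361)) = 43781 - (-2/33 + 7362*(-1/361)) = 43781 - (-2/33 - 7362/361) = 43781 - 1*(-243668/11913) = 43781 + 243668/11913 = 521806721/11913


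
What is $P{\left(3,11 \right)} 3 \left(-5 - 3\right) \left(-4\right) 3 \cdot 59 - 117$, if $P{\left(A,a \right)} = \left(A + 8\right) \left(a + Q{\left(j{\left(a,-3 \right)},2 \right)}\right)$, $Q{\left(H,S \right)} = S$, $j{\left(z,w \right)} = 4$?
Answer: $2429739$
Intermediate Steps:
$P{\left(A,a \right)} = \left(2 + a\right) \left(8 + A\right)$ ($P{\left(A,a \right)} = \left(A + 8\right) \left(a + 2\right) = \left(8 + A\right) \left(2 + a\right) = \left(2 + a\right) \left(8 + A\right)$)
$P{\left(3,11 \right)} 3 \left(-5 - 3\right) \left(-4\right) 3 \cdot 59 - 117 = \left(16 + 2 \cdot 3 + 8 \cdot 11 + 3 \cdot 11\right) 3 \left(-5 - 3\right) \left(-4\right) 3 \cdot 59 - 117 = \left(16 + 6 + 88 + 33\right) 3 \left(-8\right) \left(-4\right) 3 \cdot 59 - 117 = 143 \left(-24\right) \left(-4\right) 3 \cdot 59 - 117 = 143 \cdot 96 \cdot 3 \cdot 59 - 117 = 143 \cdot 288 \cdot 59 - 117 = 143 \cdot 16992 - 117 = 2429856 - 117 = 2429739$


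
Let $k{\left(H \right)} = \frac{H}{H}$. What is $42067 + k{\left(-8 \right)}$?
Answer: $42068$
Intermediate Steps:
$k{\left(H \right)} = 1$
$42067 + k{\left(-8 \right)} = 42067 + 1 = 42068$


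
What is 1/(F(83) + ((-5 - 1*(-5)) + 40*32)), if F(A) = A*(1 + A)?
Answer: 1/8252 ≈ 0.00012118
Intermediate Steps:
1/(F(83) + ((-5 - 1*(-5)) + 40*32)) = 1/(83*(1 + 83) + ((-5 - 1*(-5)) + 40*32)) = 1/(83*84 + ((-5 + 5) + 1280)) = 1/(6972 + (0 + 1280)) = 1/(6972 + 1280) = 1/8252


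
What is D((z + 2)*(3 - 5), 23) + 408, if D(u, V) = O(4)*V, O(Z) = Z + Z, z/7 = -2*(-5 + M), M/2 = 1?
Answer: 592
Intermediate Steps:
M = 2 (M = 2*1 = 2)
z = 42 (z = 7*(-2*(-5 + 2)) = 7*(-2*(-3)) = 7*6 = 42)
O(Z) = 2*Z
D(u, V) = 8*V (D(u, V) = (2*4)*V = 8*V)
D((z + 2)*(3 - 5), 23) + 408 = 8*23 + 408 = 184 + 408 = 592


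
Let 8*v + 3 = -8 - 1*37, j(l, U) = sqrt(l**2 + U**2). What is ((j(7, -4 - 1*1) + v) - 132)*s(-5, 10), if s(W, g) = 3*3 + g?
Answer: -2622 + 19*sqrt(74) ≈ -2458.6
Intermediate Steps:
s(W, g) = 9 + g
j(l, U) = sqrt(U**2 + l**2)
v = -6 (v = -3/8 + (-8 - 1*37)/8 = -3/8 + (-8 - 37)/8 = -3/8 + (1/8)*(-45) = -3/8 - 45/8 = -6)
((j(7, -4 - 1*1) + v) - 132)*s(-5, 10) = ((sqrt((-4 - 1*1)**2 + 7**2) - 6) - 132)*(9 + 10) = ((sqrt((-4 - 1)**2 + 49) - 6) - 132)*19 = ((sqrt((-5)**2 + 49) - 6) - 132)*19 = ((sqrt(25 + 49) - 6) - 132)*19 = ((sqrt(74) - 6) - 132)*19 = ((-6 + sqrt(74)) - 132)*19 = (-138 + sqrt(74))*19 = -2622 + 19*sqrt(74)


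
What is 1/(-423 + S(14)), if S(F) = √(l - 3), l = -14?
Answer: -423/178946 - I*√17/178946 ≈ -0.0023638 - 2.3041e-5*I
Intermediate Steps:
S(F) = I*√17 (S(F) = √(-14 - 3) = √(-17) = I*√17)
1/(-423 + S(14)) = 1/(-423 + I*√17)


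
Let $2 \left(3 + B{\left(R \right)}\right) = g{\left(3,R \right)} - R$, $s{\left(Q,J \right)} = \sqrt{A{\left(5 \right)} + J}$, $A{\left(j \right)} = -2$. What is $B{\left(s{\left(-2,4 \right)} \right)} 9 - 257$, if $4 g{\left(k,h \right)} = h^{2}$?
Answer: $- \frac{1127}{4} - \frac{9 \sqrt{2}}{2} \approx -288.11$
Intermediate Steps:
$s{\left(Q,J \right)} = \sqrt{-2 + J}$
$g{\left(k,h \right)} = \frac{h^{2}}{4}$
$B{\left(R \right)} = -3 - \frac{R}{2} + \frac{R^{2}}{8}$ ($B{\left(R \right)} = -3 + \frac{\frac{R^{2}}{4} - R}{2} = -3 + \frac{- R + \frac{R^{2}}{4}}{2} = -3 + \left(- \frac{R}{2} + \frac{R^{2}}{8}\right) = -3 - \frac{R}{2} + \frac{R^{2}}{8}$)
$B{\left(s{\left(-2,4 \right)} \right)} 9 - 257 = \left(-3 - \frac{\sqrt{-2 + 4}}{2} + \frac{\left(\sqrt{-2 + 4}\right)^{2}}{8}\right) 9 - 257 = \left(-3 - \frac{\sqrt{2}}{2} + \frac{\left(\sqrt{2}\right)^{2}}{8}\right) 9 - 257 = \left(-3 - \frac{\sqrt{2}}{2} + \frac{1}{8} \cdot 2\right) 9 - 257 = \left(-3 - \frac{\sqrt{2}}{2} + \frac{1}{4}\right) 9 - 257 = \left(- \frac{11}{4} - \frac{\sqrt{2}}{2}\right) 9 - 257 = \left(- \frac{99}{4} - \frac{9 \sqrt{2}}{2}\right) - 257 = - \frac{1127}{4} - \frac{9 \sqrt{2}}{2}$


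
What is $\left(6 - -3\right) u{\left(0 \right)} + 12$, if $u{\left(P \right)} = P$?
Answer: $12$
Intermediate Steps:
$\left(6 - -3\right) u{\left(0 \right)} + 12 = \left(6 - -3\right) 0 + 12 = \left(6 + 3\right) 0 + 12 = 9 \cdot 0 + 12 = 0 + 12 = 12$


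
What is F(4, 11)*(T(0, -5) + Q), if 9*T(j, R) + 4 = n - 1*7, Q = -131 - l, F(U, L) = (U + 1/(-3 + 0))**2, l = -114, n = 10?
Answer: -18634/81 ≈ -230.05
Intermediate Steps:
F(U, L) = (-1/3 + U)**2 (F(U, L) = (U + 1/(-3))**2 = (U - 1/3)**2 = (-1/3 + U)**2)
Q = -17 (Q = -131 - 1*(-114) = -131 + 114 = -17)
T(j, R) = -1/9 (T(j, R) = -4/9 + (10 - 1*7)/9 = -4/9 + (10 - 7)/9 = -4/9 + (1/9)*3 = -4/9 + 1/3 = -1/9)
F(4, 11)*(T(0, -5) + Q) = ((-1 + 3*4)**2/9)*(-1/9 - 17) = ((-1 + 12)**2/9)*(-154/9) = ((1/9)*11**2)*(-154/9) = ((1/9)*121)*(-154/9) = (121/9)*(-154/9) = -18634/81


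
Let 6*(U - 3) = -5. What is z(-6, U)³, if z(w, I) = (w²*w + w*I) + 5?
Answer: -11239424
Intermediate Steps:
U = 13/6 (U = 3 + (⅙)*(-5) = 3 - ⅚ = 13/6 ≈ 2.1667)
z(w, I) = 5 + w³ + I*w (z(w, I) = (w³ + I*w) + 5 = 5 + w³ + I*w)
z(-6, U)³ = (5 + (-6)³ + (13/6)*(-6))³ = (5 - 216 - 13)³ = (-224)³ = -11239424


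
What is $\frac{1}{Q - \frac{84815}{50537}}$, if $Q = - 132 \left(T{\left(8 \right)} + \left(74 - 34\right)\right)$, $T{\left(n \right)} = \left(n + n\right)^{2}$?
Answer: $- \frac{50537}{1974666479} \approx -2.5593 \cdot 10^{-5}$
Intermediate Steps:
$T{\left(n \right)} = 4 n^{2}$ ($T{\left(n \right)} = \left(2 n\right)^{2} = 4 n^{2}$)
$Q = -39072$ ($Q = - 132 \left(4 \cdot 8^{2} + \left(74 - 34\right)\right) = - 132 \left(4 \cdot 64 + \left(74 - 34\right)\right) = - 132 \left(256 + 40\right) = \left(-132\right) 296 = -39072$)
$\frac{1}{Q - \frac{84815}{50537}} = \frac{1}{-39072 - \frac{84815}{50537}} = \frac{1}{- \frac{1974666479}{50537}} = - \frac{50537}{1974666479}$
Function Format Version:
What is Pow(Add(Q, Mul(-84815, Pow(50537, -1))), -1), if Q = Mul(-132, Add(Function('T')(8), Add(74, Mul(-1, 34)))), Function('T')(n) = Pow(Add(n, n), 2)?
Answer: Rational(-50537, 1974666479) ≈ -2.5593e-5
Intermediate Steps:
Function('T')(n) = Mul(4, Pow(n, 2)) (Function('T')(n) = Pow(Mul(2, n), 2) = Mul(4, Pow(n, 2)))
Q = -39072 (Q = Mul(-132, Add(Mul(4, Pow(8, 2)), Add(74, Mul(-1, 34)))) = Mul(-132, Add(Mul(4, 64), Add(74, -34))) = Mul(-132, Add(256, 40)) = Mul(-132, 296) = -39072)
Pow(Add(Q, Mul(-84815, Pow(50537, -1))), -1) = Pow(Add(-39072, Mul(-84815, Pow(50537, -1))), -1) = Pow(Add(-39072, Mul(-84815, Rational(1, 50537))), -1) = Pow(Add(-39072, Rational(-84815, 50537)), -1) = Pow(Rational(-1974666479, 50537), -1) = Rational(-50537, 1974666479)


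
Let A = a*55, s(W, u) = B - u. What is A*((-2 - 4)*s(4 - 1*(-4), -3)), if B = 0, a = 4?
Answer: -3960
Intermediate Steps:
s(W, u) = -u (s(W, u) = 0 - u = -u)
A = 220 (A = 4*55 = 220)
A*((-2 - 4)*s(4 - 1*(-4), -3)) = 220*((-2 - 4)*(-1*(-3))) = 220*(-6*3) = 220*(-18) = -3960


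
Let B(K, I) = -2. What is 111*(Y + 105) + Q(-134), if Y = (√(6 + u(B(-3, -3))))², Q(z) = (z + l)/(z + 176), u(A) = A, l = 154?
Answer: 254089/21 ≈ 12099.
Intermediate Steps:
Q(z) = (154 + z)/(176 + z) (Q(z) = (z + 154)/(z + 176) = (154 + z)/(176 + z))
Y = 4 (Y = (√(6 - 2))² = (√4)² = 2² = 4)
111*(Y + 105) + Q(-134) = 111*(4 + 105) + (154 - 134)/(176 - 134) = 111*109 + 20/42 = 12099 + (1/42)*20 = 12099 + 10/21 = 254089/21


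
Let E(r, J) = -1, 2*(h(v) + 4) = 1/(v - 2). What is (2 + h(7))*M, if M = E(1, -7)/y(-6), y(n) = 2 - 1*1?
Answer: 19/10 ≈ 1.9000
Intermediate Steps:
h(v) = -4 + 1/(2*(-2 + v)) (h(v) = -4 + 1/(2*(v - 2)) = -4 + 1/(2*(-2 + v)))
y(n) = 1 (y(n) = 2 - 1 = 1)
M = -1 (M = -1/1 = -1*1 = -1)
(2 + h(7))*M = (2 + (17 - 8*7)/(2*(-2 + 7)))*(-1) = (2 + (1/2)*(17 - 56)/5)*(-1) = (2 + (1/2)*(1/5)*(-39))*(-1) = (2 - 39/10)*(-1) = -19/10*(-1) = 19/10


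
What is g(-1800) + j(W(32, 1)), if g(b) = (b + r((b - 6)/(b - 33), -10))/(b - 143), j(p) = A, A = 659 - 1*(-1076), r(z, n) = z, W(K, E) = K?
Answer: 2060844353/1187173 ≈ 1735.9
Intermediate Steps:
A = 1735 (A = 659 + 1076 = 1735)
j(p) = 1735
g(b) = (b + (-6 + b)/(-33 + b))/(-143 + b) (g(b) = (b + (b - 6)/(b - 33))/(b - 143) = (b + (-6 + b)/(-33 + b))/(-143 + b))
g(-1800) + j(W(32, 1)) = (-6 - 1800 - 1800*(-33 - 1800))/((-143 - 1800)*(-33 - 1800)) + 1735 = (-6 - 1800 - 1800*(-1833))/(-1943*(-1833)) + 1735 = -1/1943*(-1/1833)*(-6 - 1800 + 3299400) + 1735 = -1/1943*(-1/1833)*3297594 + 1735 = 1099198/1187173 + 1735 = 2060844353/1187173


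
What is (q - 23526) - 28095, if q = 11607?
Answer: -40014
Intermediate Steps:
(q - 23526) - 28095 = (11607 - 23526) - 28095 = -11919 - 28095 = -40014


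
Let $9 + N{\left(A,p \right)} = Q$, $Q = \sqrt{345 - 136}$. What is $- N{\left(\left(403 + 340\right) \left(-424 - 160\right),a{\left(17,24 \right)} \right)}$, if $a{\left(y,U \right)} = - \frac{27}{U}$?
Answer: $9 - \sqrt{209} \approx -5.4568$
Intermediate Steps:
$Q = \sqrt{209} \approx 14.457$
$N{\left(A,p \right)} = -9 + \sqrt{209}$
$- N{\left(\left(403 + 340\right) \left(-424 - 160\right),a{\left(17,24 \right)} \right)} = - (-9 + \sqrt{209}) = 9 - \sqrt{209}$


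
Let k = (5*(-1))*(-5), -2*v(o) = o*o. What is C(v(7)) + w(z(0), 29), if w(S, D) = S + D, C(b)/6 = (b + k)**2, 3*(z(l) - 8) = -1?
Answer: 229/6 ≈ 38.167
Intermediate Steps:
v(o) = -o**2/2 (v(o) = -o*o/2 = -o**2/2)
z(l) = 23/3 (z(l) = 8 + (1/3)*(-1) = 8 - 1/3 = 23/3)
k = 25 (k = -5*(-5) = 25)
C(b) = 6*(25 + b)**2 (C(b) = 6*(b + 25)**2 = 6*(25 + b)**2)
w(S, D) = D + S
C(v(7)) + w(z(0), 29) = 6*(25 - 1/2*7**2)**2 + (29 + 23/3) = 6*(25 - 1/2*49)**2 + 110/3 = 6*(25 - 49/2)**2 + 110/3 = 6*(1/2)**2 + 110/3 = 6*(1/4) + 110/3 = 3/2 + 110/3 = 229/6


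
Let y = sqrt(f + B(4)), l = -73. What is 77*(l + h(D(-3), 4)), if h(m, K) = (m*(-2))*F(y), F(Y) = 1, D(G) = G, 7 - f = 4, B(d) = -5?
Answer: -5159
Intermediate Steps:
f = 3 (f = 7 - 1*4 = 7 - 4 = 3)
y = I*sqrt(2) (y = sqrt(3 - 5) = sqrt(-2) = I*sqrt(2) ≈ 1.4142*I)
h(m, K) = -2*m (h(m, K) = (m*(-2))*1 = -2*m*1 = -2*m)
77*(l + h(D(-3), 4)) = 77*(-73 - 2*(-3)) = 77*(-73 + 6) = 77*(-67) = -5159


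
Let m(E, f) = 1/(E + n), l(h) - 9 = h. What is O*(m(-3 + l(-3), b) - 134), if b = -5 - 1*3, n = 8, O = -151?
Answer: 222423/11 ≈ 20220.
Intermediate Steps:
l(h) = 9 + h
b = -8 (b = -5 - 3 = -8)
m(E, f) = 1/(8 + E) (m(E, f) = 1/(E + 8) = 1/(8 + E))
O*(m(-3 + l(-3), b) - 134) = -151*(1/(8 + (-3 + (9 - 3))) - 134) = -151*(1/(8 + (-3 + 6)) - 134) = -151*(1/(8 + 3) - 134) = -151*(1/11 - 134) = -151*(-1473/11) = 222423/11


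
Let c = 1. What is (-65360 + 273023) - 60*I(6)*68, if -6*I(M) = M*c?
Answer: 211743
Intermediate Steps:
I(M) = -M/6
(-65360 + 273023) - 60*I(6)*68 = (-65360 + 273023) - (-10)*6*68 = 207663 - 60*(-1)*68 = 207663 + 60*68 = 207663 + 4080 = 211743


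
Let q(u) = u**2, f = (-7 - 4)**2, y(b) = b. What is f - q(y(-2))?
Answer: 117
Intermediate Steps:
f = 121 (f = (-11)**2 = 121)
f - q(y(-2)) = 121 - 1*(-2)**2 = 121 - 1*4 = 121 - 4 = 117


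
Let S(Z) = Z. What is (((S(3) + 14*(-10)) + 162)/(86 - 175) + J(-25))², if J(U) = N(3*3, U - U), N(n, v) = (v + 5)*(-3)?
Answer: 1849600/7921 ≈ 233.51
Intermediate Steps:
N(n, v) = -15 - 3*v (N(n, v) = (5 + v)*(-3) = -15 - 3*v)
J(U) = -15 (J(U) = -15 - 3*(U - U) = -15 - 3*0 = -15 + 0 = -15)
(((S(3) + 14*(-10)) + 162)/(86 - 175) + J(-25))² = (((3 + 14*(-10)) + 162)/(86 - 175) - 15)² = (((3 - 140) + 162)/(-89) - 15)² = ((-137 + 162)*(-1/89) - 15)² = (25*(-1/89) - 15)² = (-25/89 - 15)² = (-1360/89)² = 1849600/7921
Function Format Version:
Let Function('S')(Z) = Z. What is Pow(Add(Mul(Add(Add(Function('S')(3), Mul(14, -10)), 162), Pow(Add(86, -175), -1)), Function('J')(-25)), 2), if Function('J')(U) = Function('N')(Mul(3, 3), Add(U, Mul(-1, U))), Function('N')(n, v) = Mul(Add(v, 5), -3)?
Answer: Rational(1849600, 7921) ≈ 233.51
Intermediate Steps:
Function('N')(n, v) = Add(-15, Mul(-3, v)) (Function('N')(n, v) = Mul(Add(5, v), -3) = Add(-15, Mul(-3, v)))
Function('J')(U) = -15 (Function('J')(U) = Add(-15, Mul(-3, Add(U, Mul(-1, U)))) = Add(-15, Mul(-3, 0)) = Add(-15, 0) = -15)
Pow(Add(Mul(Add(Add(Function('S')(3), Mul(14, -10)), 162), Pow(Add(86, -175), -1)), Function('J')(-25)), 2) = Pow(Add(Mul(Add(Add(3, Mul(14, -10)), 162), Pow(Add(86, -175), -1)), -15), 2) = Pow(Add(Mul(Add(Add(3, -140), 162), Pow(-89, -1)), -15), 2) = Pow(Add(Mul(Add(-137, 162), Rational(-1, 89)), -15), 2) = Pow(Add(Mul(25, Rational(-1, 89)), -15), 2) = Pow(Add(Rational(-25, 89), -15), 2) = Pow(Rational(-1360, 89), 2) = Rational(1849600, 7921)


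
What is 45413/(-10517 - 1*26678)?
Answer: -45413/37195 ≈ -1.2209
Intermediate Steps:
45413/(-10517 - 1*26678) = 45413/(-10517 - 26678) = 45413/(-37195) = 45413*(-1/37195) = -45413/37195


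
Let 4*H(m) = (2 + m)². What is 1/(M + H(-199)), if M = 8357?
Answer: 4/72237 ≈ 5.5373e-5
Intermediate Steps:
H(m) = (2 + m)²/4
1/(M + H(-199)) = 1/(8357 + (2 - 199)²/4) = 1/(8357 + (¼)*(-197)²) = 1/(8357 + (¼)*38809) = 1/(8357 + 38809/4) = 1/(72237/4) = 4/72237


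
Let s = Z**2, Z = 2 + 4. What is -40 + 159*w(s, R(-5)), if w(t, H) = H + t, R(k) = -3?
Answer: 5207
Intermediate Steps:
Z = 6
s = 36 (s = 6**2 = 36)
-40 + 159*w(s, R(-5)) = -40 + 159*(-3 + 36) = -40 + 159*33 = -40 + 5247 = 5207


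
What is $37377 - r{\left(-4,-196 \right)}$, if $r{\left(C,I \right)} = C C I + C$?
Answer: $40517$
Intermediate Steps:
$r{\left(C,I \right)} = C + I C^{2}$ ($r{\left(C,I \right)} = C^{2} I + C = I C^{2} + C = C + I C^{2}$)
$37377 - r{\left(-4,-196 \right)} = 37377 - - 4 \left(1 - -784\right) = 37377 - - 4 \left(1 + 784\right) = 37377 - \left(-4\right) 785 = 37377 - -3140 = 37377 + 3140 = 40517$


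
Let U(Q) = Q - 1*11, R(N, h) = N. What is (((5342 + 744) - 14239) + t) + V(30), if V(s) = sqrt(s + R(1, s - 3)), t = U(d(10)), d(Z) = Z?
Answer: -8154 + sqrt(31) ≈ -8148.4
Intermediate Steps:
U(Q) = -11 + Q (U(Q) = Q - 11 = -11 + Q)
t = -1 (t = -11 + 10 = -1)
V(s) = sqrt(1 + s) (V(s) = sqrt(s + 1) = sqrt(1 + s))
(((5342 + 744) - 14239) + t) + V(30) = (((5342 + 744) - 14239) - 1) + sqrt(1 + 30) = ((6086 - 14239) - 1) + sqrt(31) = (-8153 - 1) + sqrt(31) = -8154 + sqrt(31)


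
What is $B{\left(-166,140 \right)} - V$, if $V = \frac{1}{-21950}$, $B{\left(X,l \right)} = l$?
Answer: $\frac{3073001}{21950} \approx 140.0$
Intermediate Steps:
$V = - \frac{1}{21950} \approx -4.5558 \cdot 10^{-5}$
$B{\left(-166,140 \right)} - V = 140 - - \frac{1}{21950} = 140 + \frac{1}{21950} = \frac{3073001}{21950}$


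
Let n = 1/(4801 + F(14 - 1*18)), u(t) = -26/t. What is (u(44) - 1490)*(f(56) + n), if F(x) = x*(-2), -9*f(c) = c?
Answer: 981221215/105798 ≈ 9274.5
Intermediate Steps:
f(c) = -c/9
F(x) = -2*x
n = 1/4809 (n = 1/(4801 - 2*(14 - 1*18)) = 1/(4801 - 2*(14 - 18)) = 1/(4801 - 2*(-4)) = 1/(4801 + 8) = 1/4809 ≈ 0.00020794)
(u(44) - 1490)*(f(56) + n) = (-26/44 - 1490)*(-⅑*56 + 1/4809) = (-26*1/44 - 1490)*(-56/9 + 1/4809) = (-13/22 - 1490)*(-89765/14427) = -32793/22*(-89765/14427) = 981221215/105798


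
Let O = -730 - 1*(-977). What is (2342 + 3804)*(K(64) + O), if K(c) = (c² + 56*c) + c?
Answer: 49112686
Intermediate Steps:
K(c) = c² + 57*c
O = 247 (O = -730 + 977 = 247)
(2342 + 3804)*(K(64) + O) = (2342 + 3804)*(64*(57 + 64) + 247) = 6146*(64*121 + 247) = 6146*(7744 + 247) = 6146*7991 = 49112686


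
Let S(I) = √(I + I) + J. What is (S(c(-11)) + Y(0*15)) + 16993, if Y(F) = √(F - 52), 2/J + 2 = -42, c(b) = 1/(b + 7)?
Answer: 373845/22 + I*√2/2 + 2*I*√13 ≈ 16993.0 + 7.9182*I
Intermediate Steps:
c(b) = 1/(7 + b)
J = -1/22 (J = 2/(-2 - 42) = 2/(-44) = 2*(-1/44) = -1/22 ≈ -0.045455)
S(I) = -1/22 + √2*√I (S(I) = √(I + I) - 1/22 = √(2*I) - 1/22 = √2*√I - 1/22 = -1/22 + √2*√I)
Y(F) = √(-52 + F)
(S(c(-11)) + Y(0*15)) + 16993 = ((-1/22 + √2*√(1/(7 - 11))) + √(-52 + 0*15)) + 16993 = ((-1/22 + √2*√(1/(-4))) + √(-52 + 0)) + 16993 = ((-1/22 + √2*√(-¼)) + √(-52)) + 16993 = ((-1/22 + √2*(I/2)) + 2*I*√13) + 16993 = ((-1/22 + I*√2/2) + 2*I*√13) + 16993 = (-1/22 + I*√2/2 + 2*I*√13) + 16993 = 373845/22 + I*√2/2 + 2*I*√13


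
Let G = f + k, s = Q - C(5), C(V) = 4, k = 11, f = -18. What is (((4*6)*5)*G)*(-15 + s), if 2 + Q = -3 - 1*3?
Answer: 22680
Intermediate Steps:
Q = -8 (Q = -2 + (-3 - 1*3) = -2 + (-3 - 3) = -2 - 6 = -8)
s = -12 (s = -8 - 1*4 = -8 - 4 = -12)
G = -7 (G = -18 + 11 = -7)
(((4*6)*5)*G)*(-15 + s) = (((4*6)*5)*(-7))*(-15 - 12) = ((24*5)*(-7))*(-27) = (120*(-7))*(-27) = -840*(-27) = 22680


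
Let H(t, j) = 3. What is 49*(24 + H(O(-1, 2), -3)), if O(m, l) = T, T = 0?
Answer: 1323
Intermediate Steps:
O(m, l) = 0
49*(24 + H(O(-1, 2), -3)) = 49*(24 + 3) = 49*27 = 1323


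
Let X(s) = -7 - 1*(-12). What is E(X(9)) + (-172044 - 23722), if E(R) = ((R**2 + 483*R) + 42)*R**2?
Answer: -133716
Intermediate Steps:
X(s) = 5 (X(s) = -7 + 12 = 5)
E(R) = R**2*(42 + R**2 + 483*R) (E(R) = (42 + R**2 + 483*R)*R**2 = R**2*(42 + R**2 + 483*R))
E(X(9)) + (-172044 - 23722) = 5**2*(42 + 5**2 + 483*5) + (-172044 - 23722) = 25*(42 + 25 + 2415) - 195766 = 25*2482 - 195766 = 62050 - 195766 = -133716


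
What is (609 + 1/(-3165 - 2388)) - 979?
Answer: -2054611/5553 ≈ -370.00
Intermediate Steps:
(609 + 1/(-3165 - 2388)) - 979 = (609 + 1/(-5553)) - 979 = (609 - 1/5553) - 979 = 3381776/5553 - 979 = -2054611/5553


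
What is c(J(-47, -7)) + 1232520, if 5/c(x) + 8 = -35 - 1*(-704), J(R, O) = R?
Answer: 814695725/661 ≈ 1.2325e+6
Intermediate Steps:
c(x) = 5/661 (c(x) = 5/(-8 + (-35 - 1*(-704))) = 5/(-8 + (-35 + 704)) = 5/(-8 + 669) = 5/661)
c(J(-47, -7)) + 1232520 = 5/661 + 1232520 = 814695725/661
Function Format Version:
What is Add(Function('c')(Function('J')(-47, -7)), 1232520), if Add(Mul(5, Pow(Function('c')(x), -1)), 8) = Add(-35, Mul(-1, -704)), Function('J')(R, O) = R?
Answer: Rational(814695725, 661) ≈ 1.2325e+6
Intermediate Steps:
Function('c')(x) = Rational(5, 661) (Function('c')(x) = Mul(5, Pow(Add(-8, Add(-35, Mul(-1, -704))), -1)) = Mul(5, Pow(Add(-8, Add(-35, 704)), -1)) = Mul(5, Pow(Add(-8, 669), -1)) = Mul(5, Pow(661, -1)) = Mul(5, Rational(1, 661)) = Rational(5, 661))
Add(Function('c')(Function('J')(-47, -7)), 1232520) = Add(Rational(5, 661), 1232520) = Rational(814695725, 661)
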